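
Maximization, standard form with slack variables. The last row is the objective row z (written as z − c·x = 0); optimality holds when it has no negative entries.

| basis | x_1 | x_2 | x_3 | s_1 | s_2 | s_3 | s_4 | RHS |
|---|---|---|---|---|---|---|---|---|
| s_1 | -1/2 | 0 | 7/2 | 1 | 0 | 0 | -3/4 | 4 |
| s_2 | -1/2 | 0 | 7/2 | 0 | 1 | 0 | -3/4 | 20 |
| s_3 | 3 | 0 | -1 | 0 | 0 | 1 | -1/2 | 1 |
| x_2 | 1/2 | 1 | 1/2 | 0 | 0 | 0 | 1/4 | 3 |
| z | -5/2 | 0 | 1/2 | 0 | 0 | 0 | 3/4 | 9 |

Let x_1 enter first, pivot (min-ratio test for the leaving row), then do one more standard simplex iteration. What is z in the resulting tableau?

Ratio test on column x_1 — row 1: entry -1/2 ≤ 0; row 2: entry -1/2 ≤ 0; row 3: 1/3 = 1/3; row 4: 3/(1/2) = 6. Minimum is 1/3 at row 3 (s_3 leaves); pivot element 3.
Pivot on row 3; the z-row RHS becomes 9 − (-5/2)·(1/3) = 59/6.
Next entering variable (most negative z-row entry -1/3): x_3.
Ratio test on column x_3 — row 1: (25/6)/(10/3) = 5/4; row 2: (121/6)/(10/3) = 121/20; row 3: entry -1/3 ≤ 0; row 4: (17/6)/(2/3) = 17/4. Minimum is 5/4 at row 1 (s_1 leaves); pivot element 10/3.
After the second pivot the z-row RHS is 59/6 − (-1/3)·(5/4) = 41/4.

41/4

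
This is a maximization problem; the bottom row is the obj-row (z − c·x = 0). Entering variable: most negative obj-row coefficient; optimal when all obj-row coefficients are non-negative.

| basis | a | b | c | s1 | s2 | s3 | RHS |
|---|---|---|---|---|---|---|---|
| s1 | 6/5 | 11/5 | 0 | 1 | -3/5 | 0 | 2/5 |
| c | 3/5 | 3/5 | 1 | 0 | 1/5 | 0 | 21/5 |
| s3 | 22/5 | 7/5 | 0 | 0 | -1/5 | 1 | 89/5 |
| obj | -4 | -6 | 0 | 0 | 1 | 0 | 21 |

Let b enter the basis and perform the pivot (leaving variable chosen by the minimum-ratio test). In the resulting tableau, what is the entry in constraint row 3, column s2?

2/11

Ratio test on column b — row 1: (2/5)/(11/5) = 2/11; row 2: (21/5)/(3/5) = 7; row 3: (89/5)/(7/5) = 89/7. Minimum is 2/11 at row 1 (s1 leaves); pivot element 11/5.
Divide row 1 by 11/5; eliminate column b from the other rows.
Row 3 update in column s2: -1/5 − (7/5)·(-3/11) = 2/11.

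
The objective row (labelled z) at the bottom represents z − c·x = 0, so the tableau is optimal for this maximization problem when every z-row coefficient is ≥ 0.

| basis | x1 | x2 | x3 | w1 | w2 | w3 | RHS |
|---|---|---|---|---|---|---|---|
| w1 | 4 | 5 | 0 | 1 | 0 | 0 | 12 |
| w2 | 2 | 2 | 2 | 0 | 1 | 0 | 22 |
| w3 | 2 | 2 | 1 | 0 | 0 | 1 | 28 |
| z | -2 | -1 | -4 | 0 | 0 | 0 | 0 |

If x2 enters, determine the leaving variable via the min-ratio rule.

w1

Column x2 entries and ratios — w1: 12/5 = 12/5; w2: 22/2 = 11; w3: 28/2 = 14.
Smallest ratio is 12/5 in the row of w1, so w1 leaves.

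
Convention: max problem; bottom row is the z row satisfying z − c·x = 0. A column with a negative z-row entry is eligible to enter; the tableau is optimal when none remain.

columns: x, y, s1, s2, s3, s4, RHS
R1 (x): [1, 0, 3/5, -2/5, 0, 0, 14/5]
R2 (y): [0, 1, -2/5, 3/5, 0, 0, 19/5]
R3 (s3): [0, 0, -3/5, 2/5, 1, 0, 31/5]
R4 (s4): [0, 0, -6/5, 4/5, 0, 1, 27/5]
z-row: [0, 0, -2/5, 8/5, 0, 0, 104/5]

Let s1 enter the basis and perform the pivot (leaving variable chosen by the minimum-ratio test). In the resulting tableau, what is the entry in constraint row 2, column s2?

1/3

Ratio test on column s1 — row 1: (14/5)/(3/5) = 14/3; row 2: entry -2/5 ≤ 0; row 3: entry -3/5 ≤ 0; row 4: entry -6/5 ≤ 0. Minimum is 14/3 at row 1 (x leaves); pivot element 3/5.
Divide row 1 by 3/5; eliminate column s1 from the other rows.
Row 2 update in column s2: 3/5 − (-2/5)·(-2/3) = 1/3.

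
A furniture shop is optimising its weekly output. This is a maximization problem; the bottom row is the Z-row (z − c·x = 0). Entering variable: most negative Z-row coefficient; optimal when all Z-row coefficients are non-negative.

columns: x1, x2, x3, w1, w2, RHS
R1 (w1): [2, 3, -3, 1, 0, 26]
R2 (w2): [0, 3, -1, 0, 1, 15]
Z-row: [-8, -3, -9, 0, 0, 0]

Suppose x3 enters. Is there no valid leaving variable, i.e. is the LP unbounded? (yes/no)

Every constraint-row entry in column x3 is ≤ 0, so increasing x3 is unbounded.

yes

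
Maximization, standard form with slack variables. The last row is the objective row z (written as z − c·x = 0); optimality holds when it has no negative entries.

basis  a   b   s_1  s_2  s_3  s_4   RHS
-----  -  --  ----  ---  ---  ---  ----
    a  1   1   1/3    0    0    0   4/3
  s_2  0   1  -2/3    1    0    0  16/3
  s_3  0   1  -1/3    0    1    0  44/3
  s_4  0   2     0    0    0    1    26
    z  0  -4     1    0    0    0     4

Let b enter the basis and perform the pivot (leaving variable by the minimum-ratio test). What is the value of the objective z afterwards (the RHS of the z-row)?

28/3

Ratio test on column b — row 1: (4/3)/1 = 4/3; row 2: (16/3)/1 = 16/3; row 3: (44/3)/1 = 44/3; row 4: 26/2 = 13. Minimum is 4/3 at row 1 (a leaves); pivot element 1.
Pivot on row 1; the z-row RHS becomes 4 − (-4)·(4/3) = 28/3.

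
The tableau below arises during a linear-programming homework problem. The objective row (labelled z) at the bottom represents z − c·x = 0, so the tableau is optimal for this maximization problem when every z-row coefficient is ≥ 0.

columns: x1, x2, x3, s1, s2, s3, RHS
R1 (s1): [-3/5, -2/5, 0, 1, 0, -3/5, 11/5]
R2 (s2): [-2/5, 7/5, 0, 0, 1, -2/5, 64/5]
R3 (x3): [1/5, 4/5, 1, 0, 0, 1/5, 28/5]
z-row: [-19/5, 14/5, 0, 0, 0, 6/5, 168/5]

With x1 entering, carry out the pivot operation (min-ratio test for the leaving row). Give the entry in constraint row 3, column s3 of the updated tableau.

Ratio test on column x1 — row 1: entry -3/5 ≤ 0; row 2: entry -2/5 ≤ 0; row 3: (28/5)/(1/5) = 28. Minimum is 28 at row 3 (x3 leaves); pivot element 1/5.
Divide row 3 by 1/5; eliminate column x1 from the other rows.
In the new row 3, the s3 entry is the old entry divided by the pivot: (1/5)/(1/5) = 1.

1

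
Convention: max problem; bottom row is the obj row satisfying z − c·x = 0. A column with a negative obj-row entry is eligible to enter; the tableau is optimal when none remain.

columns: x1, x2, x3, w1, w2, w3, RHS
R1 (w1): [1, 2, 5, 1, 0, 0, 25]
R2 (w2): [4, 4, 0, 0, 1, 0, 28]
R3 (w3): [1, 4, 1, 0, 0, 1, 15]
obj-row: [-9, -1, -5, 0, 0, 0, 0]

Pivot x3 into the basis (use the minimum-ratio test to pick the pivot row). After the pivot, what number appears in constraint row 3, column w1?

Ratio test on column x3 — row 1: 25/5 = 5; row 2: entry 0 ≤ 0; row 3: 15/1 = 15. Minimum is 5 at row 1 (w1 leaves); pivot element 5.
Divide row 1 by 5; eliminate column x3 from the other rows.
Row 3 update in column w1: 0 − 1·(1/5) = -1/5.

-1/5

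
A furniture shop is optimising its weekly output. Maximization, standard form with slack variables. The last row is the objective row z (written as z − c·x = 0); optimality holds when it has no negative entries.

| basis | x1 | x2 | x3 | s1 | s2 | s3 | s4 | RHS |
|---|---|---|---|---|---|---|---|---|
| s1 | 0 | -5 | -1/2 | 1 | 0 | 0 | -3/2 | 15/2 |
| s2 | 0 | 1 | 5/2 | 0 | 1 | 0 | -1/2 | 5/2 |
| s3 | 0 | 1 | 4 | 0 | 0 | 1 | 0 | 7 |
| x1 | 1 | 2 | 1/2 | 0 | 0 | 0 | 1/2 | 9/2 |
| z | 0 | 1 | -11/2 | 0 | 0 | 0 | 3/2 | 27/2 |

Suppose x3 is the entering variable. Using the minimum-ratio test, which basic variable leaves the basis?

s2

Column x3 entries and ratios — s1: -1/2 ≤ 0, skip; s2: (5/2)/(5/2) = 1; s3: 7/4 = 7/4; x1: (9/2)/(1/2) = 9.
Smallest ratio is 1 in the row of s2, so s2 leaves.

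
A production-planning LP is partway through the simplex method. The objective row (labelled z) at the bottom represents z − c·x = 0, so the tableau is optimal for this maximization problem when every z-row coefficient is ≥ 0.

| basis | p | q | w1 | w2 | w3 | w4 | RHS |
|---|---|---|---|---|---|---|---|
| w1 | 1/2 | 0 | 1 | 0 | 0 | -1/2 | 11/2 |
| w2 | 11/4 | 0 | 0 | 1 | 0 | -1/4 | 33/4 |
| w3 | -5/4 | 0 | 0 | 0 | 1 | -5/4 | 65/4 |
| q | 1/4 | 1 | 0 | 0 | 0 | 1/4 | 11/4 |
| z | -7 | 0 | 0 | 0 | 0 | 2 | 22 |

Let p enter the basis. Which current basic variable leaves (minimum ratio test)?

Column p entries and ratios — w1: (11/2)/(1/2) = 11; w2: (33/4)/(11/4) = 3; w3: -5/4 ≤ 0, skip; q: (11/4)/(1/4) = 11.
Smallest ratio is 3 in the row of w2, so w2 leaves.

w2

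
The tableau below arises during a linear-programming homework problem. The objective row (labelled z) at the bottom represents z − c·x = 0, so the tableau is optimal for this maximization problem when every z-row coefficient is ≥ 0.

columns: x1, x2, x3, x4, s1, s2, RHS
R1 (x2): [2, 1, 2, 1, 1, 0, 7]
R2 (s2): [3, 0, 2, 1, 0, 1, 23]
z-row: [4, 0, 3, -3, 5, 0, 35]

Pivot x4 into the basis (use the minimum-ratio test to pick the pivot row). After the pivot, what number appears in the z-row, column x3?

9

Ratio test on column x4 — row 1: 7/1 = 7; row 2: 23/1 = 23. Minimum is 7 at row 1 (x2 leaves); pivot element 1.
Divide row 1 by 1; eliminate column x4 from the other rows.
z-row update in column x3: 3 − (-3)·2 = 9.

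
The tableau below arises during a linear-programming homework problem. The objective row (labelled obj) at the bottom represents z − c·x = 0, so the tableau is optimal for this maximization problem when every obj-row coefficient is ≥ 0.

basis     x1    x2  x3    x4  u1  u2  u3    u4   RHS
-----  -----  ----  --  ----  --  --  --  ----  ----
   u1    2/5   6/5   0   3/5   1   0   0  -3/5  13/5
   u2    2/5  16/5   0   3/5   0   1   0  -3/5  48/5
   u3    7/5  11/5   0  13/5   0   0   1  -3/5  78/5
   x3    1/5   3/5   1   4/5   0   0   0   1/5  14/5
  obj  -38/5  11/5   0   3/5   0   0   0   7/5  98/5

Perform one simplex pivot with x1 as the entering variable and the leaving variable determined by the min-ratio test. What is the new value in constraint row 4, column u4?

1/2

Ratio test on column x1 — row 1: (13/5)/(2/5) = 13/2; row 2: (48/5)/(2/5) = 24; row 3: (78/5)/(7/5) = 78/7; row 4: (14/5)/(1/5) = 14. Minimum is 13/2 at row 1 (u1 leaves); pivot element 2/5.
Divide row 1 by 2/5; eliminate column x1 from the other rows.
Row 4 update in column u4: 1/5 − (1/5)·(-3/2) = 1/2.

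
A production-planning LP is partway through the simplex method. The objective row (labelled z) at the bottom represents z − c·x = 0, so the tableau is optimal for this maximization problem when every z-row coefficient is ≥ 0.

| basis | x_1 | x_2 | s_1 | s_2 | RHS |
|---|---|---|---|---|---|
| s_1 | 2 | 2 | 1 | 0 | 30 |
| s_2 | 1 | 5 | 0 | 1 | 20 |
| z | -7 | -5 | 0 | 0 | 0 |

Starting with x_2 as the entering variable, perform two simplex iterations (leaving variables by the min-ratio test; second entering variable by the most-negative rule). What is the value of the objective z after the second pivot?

205/2

Ratio test on column x_2 — row 1: 30/2 = 15; row 2: 20/5 = 4. Minimum is 4 at row 2 (s_2 leaves); pivot element 5.
Pivot on row 2; the z-row RHS becomes 0 − (-5)·4 = 20.
Next entering variable (most negative z-row entry -6): x_1.
Ratio test on column x_1 — row 1: 22/(8/5) = 55/4; row 2: 4/(1/5) = 20. Minimum is 55/4 at row 1 (s_1 leaves); pivot element 8/5.
After the second pivot the z-row RHS is 20 − (-6)·(55/4) = 205/2.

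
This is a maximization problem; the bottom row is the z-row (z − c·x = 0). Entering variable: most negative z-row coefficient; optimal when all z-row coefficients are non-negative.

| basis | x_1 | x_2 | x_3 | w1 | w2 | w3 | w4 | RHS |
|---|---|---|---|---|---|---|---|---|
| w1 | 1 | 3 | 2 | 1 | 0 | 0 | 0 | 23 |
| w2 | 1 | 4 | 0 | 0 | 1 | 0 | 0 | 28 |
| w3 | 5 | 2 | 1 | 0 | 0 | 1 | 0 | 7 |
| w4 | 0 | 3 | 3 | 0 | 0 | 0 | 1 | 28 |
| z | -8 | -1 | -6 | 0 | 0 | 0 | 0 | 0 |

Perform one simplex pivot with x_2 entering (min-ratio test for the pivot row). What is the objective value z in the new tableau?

7/2

Ratio test on column x_2 — row 1: 23/3 = 23/3; row 2: 28/4 = 7; row 3: 7/2 = 7/2; row 4: 28/3 = 28/3. Minimum is 7/2 at row 3 (w3 leaves); pivot element 2.
Pivot on row 3; the z-row RHS becomes 0 − (-1)·(7/2) = 7/2.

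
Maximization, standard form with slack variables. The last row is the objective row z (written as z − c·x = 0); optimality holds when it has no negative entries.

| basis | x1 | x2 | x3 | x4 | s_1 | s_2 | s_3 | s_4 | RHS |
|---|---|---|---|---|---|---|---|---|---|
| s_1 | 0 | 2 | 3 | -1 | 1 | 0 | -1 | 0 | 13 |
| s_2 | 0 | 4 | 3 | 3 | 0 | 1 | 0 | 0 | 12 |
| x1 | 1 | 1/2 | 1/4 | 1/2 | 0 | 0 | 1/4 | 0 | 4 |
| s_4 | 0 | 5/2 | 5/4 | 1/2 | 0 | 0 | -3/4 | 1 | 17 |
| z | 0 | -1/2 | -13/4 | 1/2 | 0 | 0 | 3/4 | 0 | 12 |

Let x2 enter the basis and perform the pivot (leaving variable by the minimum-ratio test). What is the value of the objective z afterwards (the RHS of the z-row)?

Ratio test on column x2 — row 1: 13/2 = 13/2; row 2: 12/4 = 3; row 3: 4/(1/2) = 8; row 4: 17/(5/2) = 34/5. Minimum is 3 at row 2 (s_2 leaves); pivot element 4.
Pivot on row 2; the z-row RHS becomes 12 − (-1/2)·3 = 27/2.

27/2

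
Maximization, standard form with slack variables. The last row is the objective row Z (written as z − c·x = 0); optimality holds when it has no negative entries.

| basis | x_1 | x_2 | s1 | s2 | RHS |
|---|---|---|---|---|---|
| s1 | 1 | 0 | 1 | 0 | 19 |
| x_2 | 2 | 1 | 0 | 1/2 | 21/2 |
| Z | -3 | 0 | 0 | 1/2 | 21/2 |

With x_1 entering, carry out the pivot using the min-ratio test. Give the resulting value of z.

105/4

Ratio test on column x_1 — row 1: 19/1 = 19; row 2: (21/2)/2 = 21/4. Minimum is 21/4 at row 2 (x_2 leaves); pivot element 2.
Pivot on row 2; the Z-row RHS becomes 21/2 − (-3)·(21/4) = 105/4.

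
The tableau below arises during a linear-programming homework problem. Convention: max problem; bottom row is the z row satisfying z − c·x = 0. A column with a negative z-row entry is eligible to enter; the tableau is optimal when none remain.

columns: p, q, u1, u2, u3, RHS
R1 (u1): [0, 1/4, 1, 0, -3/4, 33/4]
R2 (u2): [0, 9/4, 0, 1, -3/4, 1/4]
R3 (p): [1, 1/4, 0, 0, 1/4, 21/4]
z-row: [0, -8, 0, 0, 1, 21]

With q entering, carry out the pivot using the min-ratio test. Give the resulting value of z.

Ratio test on column q — row 1: (33/4)/(1/4) = 33; row 2: (1/4)/(9/4) = 1/9; row 3: (21/4)/(1/4) = 21. Minimum is 1/9 at row 2 (u2 leaves); pivot element 9/4.
Pivot on row 2; the z-row RHS becomes 21 − (-8)·(1/9) = 197/9.

197/9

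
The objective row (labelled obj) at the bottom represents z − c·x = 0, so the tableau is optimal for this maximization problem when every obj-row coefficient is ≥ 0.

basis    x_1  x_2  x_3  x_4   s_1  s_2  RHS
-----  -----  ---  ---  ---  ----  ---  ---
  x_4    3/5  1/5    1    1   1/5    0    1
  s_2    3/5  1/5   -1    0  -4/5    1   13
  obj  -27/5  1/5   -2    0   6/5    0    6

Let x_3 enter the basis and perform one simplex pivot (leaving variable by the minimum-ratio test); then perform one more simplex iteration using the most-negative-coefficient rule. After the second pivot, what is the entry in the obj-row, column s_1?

3

Ratio test on column x_3 — row 1: 1/1 = 1; row 2: entry -1 ≤ 0. Minimum is 1 at row 1 (x_4 leaves); pivot element 1.
Divide row 1 by 1; eliminate column x_3 from the other rows.
Second iteration: most negative obj-row entry is -21/5 in column x_1, so x_1 enters.
Ratio test on column x_1 — row 1: 1/(3/5) = 5/3; row 2: 14/(6/5) = 35/3. Minimum is 5/3 at row 1 (x_3 leaves); pivot element 3/5.
Divide row 1 by 3/5; eliminate column x_1 from the other rows.
After both pivots, the entry at the obj-row, column s_1 is 3.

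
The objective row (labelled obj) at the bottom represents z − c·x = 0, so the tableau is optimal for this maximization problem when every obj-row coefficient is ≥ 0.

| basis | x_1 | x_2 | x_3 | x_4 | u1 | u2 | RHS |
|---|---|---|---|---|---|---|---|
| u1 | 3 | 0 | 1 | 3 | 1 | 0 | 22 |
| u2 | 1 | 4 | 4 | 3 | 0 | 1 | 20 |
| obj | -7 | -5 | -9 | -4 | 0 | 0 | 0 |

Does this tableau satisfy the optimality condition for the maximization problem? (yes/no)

The obj-row has a negative entry -9 in column x_3, so it is not optimal.

no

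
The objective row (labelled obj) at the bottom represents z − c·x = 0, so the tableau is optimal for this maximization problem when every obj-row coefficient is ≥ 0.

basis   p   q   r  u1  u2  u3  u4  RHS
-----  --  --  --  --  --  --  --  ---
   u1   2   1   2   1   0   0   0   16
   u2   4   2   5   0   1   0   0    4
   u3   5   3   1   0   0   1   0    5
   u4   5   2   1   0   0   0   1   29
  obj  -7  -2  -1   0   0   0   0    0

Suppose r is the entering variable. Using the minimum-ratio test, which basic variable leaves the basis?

u2

Column r entries and ratios — u1: 16/2 = 8; u2: 4/5 = 4/5; u3: 5/1 = 5; u4: 29/1 = 29.
Smallest ratio is 4/5 in the row of u2, so u2 leaves.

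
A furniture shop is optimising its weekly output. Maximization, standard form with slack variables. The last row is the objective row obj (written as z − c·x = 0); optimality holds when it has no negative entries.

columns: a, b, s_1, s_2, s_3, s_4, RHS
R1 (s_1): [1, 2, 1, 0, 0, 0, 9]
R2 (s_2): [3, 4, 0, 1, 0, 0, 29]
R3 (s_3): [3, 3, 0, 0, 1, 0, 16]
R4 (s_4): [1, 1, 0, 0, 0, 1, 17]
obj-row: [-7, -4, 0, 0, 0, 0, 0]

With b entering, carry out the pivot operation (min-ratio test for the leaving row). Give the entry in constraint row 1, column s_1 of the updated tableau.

1/2

Ratio test on column b — row 1: 9/2 = 9/2; row 2: 29/4 = 29/4; row 3: 16/3 = 16/3; row 4: 17/1 = 17. Minimum is 9/2 at row 1 (s_1 leaves); pivot element 2.
Divide row 1 by 2; eliminate column b from the other rows.
In the new row 1, the s_1 entry is the old entry divided by the pivot: 1/2 = 1/2.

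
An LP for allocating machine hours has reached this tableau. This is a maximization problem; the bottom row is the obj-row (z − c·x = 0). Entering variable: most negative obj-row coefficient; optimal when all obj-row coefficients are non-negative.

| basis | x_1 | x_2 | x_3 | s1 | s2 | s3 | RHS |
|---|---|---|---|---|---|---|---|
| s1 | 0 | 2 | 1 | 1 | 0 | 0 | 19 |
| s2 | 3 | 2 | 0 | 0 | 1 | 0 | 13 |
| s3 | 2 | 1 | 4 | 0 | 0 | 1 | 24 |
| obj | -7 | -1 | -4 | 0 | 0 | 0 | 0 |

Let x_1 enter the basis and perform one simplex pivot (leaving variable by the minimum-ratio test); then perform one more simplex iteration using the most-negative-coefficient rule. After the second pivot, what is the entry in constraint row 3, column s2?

Ratio test on column x_1 — row 1: entry 0 ≤ 0; row 2: 13/3 = 13/3; row 3: 24/2 = 12. Minimum is 13/3 at row 2 (s2 leaves); pivot element 3.
Divide row 2 by 3; eliminate column x_1 from the other rows.
Second iteration: most negative obj-row entry is -4 in column x_3, so x_3 enters.
Ratio test on column x_3 — row 1: 19/1 = 19; row 2: entry 0 ≤ 0; row 3: (46/3)/4 = 23/6. Minimum is 23/6 at row 3 (s3 leaves); pivot element 4.
Divide row 3 by 4; eliminate column x_3 from the other rows.
After both pivots, the entry at constraint row 3, column s2 is -1/6.

-1/6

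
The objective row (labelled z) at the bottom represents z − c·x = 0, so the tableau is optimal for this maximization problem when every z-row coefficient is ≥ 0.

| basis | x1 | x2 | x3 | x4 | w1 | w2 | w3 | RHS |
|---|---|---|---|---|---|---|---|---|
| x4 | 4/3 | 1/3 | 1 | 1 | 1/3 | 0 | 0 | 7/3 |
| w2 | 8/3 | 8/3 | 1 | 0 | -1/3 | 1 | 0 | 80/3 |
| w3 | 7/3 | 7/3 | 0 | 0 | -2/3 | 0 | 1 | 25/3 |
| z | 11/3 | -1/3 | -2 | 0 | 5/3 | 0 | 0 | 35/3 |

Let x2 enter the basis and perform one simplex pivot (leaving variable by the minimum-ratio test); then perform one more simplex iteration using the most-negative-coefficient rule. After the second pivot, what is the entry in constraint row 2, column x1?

-1

Ratio test on column x2 — row 1: (7/3)/(1/3) = 7; row 2: (80/3)/(8/3) = 10; row 3: (25/3)/(7/3) = 25/7. Minimum is 25/7 at row 3 (w3 leaves); pivot element 7/3.
Divide row 3 by 7/3; eliminate column x2 from the other rows.
Second iteration: most negative z-row entry is -2 in column x3, so x3 enters.
Ratio test on column x3 — row 1: (8/7)/1 = 8/7; row 2: (120/7)/1 = 120/7; row 3: entry 0 ≤ 0. Minimum is 8/7 at row 1 (x4 leaves); pivot element 1.
Divide row 1 by 1; eliminate column x3 from the other rows.
After both pivots, the entry at constraint row 2, column x1 is -1.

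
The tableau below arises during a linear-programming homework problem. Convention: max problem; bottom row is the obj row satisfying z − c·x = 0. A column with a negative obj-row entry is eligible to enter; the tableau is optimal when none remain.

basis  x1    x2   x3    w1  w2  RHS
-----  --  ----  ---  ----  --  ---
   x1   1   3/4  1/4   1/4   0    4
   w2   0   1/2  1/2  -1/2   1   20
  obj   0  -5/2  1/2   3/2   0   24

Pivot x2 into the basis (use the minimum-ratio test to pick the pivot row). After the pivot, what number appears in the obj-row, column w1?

Ratio test on column x2 — row 1: 4/(3/4) = 16/3; row 2: 20/(1/2) = 40. Minimum is 16/3 at row 1 (x1 leaves); pivot element 3/4.
Divide row 1 by 3/4; eliminate column x2 from the other rows.
obj-row update in column w1: 3/2 − (-5/2)·(1/3) = 7/3.

7/3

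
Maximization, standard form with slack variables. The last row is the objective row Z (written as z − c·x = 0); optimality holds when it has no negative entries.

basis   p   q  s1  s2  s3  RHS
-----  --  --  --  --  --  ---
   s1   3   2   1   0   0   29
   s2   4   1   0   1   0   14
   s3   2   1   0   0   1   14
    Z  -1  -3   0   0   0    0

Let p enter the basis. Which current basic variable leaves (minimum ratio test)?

s2

Column p entries and ratios — s1: 29/3 = 29/3; s2: 14/4 = 7/2; s3: 14/2 = 7.
Smallest ratio is 7/2 in the row of s2, so s2 leaves.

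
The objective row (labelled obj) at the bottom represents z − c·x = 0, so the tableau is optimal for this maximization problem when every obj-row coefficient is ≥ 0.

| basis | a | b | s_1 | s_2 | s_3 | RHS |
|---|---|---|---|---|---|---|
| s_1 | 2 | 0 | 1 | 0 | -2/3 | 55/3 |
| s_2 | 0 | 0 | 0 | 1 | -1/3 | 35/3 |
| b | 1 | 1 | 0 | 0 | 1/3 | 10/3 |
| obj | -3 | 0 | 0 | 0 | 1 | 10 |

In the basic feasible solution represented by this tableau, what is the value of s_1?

55/3

s_1 is basic (row 1); its value is the RHS of that row, 55/3.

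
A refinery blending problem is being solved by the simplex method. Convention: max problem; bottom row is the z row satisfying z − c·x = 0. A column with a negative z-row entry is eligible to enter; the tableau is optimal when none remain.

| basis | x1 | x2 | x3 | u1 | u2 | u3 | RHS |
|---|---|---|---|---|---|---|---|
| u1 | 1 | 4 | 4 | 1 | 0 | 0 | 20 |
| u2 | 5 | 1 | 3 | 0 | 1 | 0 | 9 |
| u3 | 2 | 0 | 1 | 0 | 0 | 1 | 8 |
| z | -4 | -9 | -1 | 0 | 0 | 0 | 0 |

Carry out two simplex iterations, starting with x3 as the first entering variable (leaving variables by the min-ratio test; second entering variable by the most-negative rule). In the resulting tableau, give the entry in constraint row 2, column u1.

-1/8

Ratio test on column x3 — row 1: 20/4 = 5; row 2: 9/3 = 3; row 3: 8/1 = 8. Minimum is 3 at row 2 (u2 leaves); pivot element 3.
Divide row 2 by 3; eliminate column x3 from the other rows.
Second iteration: most negative z-row entry is -26/3 in column x2, so x2 enters.
Ratio test on column x2 — row 1: 8/(8/3) = 3; row 2: 3/(1/3) = 9; row 3: entry -1/3 ≤ 0. Minimum is 3 at row 1 (u1 leaves); pivot element 8/3.
Divide row 1 by 8/3; eliminate column x2 from the other rows.
After both pivots, the entry at constraint row 2, column u1 is -1/8.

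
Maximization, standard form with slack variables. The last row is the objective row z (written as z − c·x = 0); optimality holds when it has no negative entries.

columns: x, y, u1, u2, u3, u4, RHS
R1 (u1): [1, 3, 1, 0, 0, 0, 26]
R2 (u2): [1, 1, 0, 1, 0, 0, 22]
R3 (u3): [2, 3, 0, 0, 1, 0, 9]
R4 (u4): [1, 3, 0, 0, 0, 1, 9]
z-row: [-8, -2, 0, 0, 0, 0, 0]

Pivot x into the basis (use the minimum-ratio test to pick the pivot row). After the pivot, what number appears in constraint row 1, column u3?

Ratio test on column x — row 1: 26/1 = 26; row 2: 22/1 = 22; row 3: 9/2 = 9/2; row 4: 9/1 = 9. Minimum is 9/2 at row 3 (u3 leaves); pivot element 2.
Divide row 3 by 2; eliminate column x from the other rows.
Row 1 update in column u3: 0 − 1·(1/2) = -1/2.

-1/2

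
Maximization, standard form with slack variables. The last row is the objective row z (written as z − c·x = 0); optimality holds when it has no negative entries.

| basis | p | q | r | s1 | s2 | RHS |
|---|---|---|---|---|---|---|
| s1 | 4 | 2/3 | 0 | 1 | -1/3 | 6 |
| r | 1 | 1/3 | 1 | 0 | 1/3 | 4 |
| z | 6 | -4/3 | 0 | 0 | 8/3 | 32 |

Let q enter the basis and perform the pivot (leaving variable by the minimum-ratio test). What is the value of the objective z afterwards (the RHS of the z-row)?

Ratio test on column q — row 1: 6/(2/3) = 9; row 2: 4/(1/3) = 12. Minimum is 9 at row 1 (s1 leaves); pivot element 2/3.
Pivot on row 1; the z-row RHS becomes 32 − (-4/3)·9 = 44.

44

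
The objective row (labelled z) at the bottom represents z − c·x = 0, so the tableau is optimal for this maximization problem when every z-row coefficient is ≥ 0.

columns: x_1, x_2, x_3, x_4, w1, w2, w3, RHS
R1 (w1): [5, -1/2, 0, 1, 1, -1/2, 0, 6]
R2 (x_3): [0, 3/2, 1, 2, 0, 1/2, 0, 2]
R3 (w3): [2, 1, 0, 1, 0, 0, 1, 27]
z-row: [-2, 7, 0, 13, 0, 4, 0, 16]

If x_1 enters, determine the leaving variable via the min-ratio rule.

w1

Column x_1 entries and ratios — w1: 6/5 = 6/5; x_3: 0 ≤ 0, skip; w3: 27/2 = 27/2.
Smallest ratio is 6/5 in the row of w1, so w1 leaves.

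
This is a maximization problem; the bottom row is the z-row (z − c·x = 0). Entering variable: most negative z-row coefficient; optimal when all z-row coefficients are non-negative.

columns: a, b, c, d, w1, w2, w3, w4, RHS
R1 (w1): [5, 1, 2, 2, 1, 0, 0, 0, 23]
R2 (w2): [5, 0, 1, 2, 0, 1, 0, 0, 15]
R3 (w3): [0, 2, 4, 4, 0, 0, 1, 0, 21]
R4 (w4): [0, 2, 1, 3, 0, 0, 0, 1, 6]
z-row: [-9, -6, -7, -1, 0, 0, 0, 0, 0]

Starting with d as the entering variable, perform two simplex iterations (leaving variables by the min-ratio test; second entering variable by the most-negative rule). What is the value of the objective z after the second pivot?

109/5

Ratio test on column d — row 1: 23/2 = 23/2; row 2: 15/2 = 15/2; row 3: 21/4 = 21/4; row 4: 6/3 = 2. Minimum is 2 at row 4 (w4 leaves); pivot element 3.
Pivot on row 4; the z-row RHS becomes 0 − (-1)·2 = 2.
Next entering variable (most negative z-row entry -9): a.
Ratio test on column a — row 1: 19/5 = 19/5; row 2: 11/5 = 11/5; row 3: entry 0 ≤ 0; row 4: entry 0 ≤ 0. Minimum is 11/5 at row 2 (w2 leaves); pivot element 5.
After the second pivot the z-row RHS is 2 − (-9)·(11/5) = 109/5.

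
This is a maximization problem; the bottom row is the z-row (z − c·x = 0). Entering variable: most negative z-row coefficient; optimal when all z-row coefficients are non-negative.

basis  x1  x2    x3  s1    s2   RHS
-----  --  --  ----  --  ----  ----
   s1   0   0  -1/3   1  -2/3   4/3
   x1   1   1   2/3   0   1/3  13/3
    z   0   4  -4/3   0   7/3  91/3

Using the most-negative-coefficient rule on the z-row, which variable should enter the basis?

Negative z-row entries: x3: -4/3.
The most negative is -4/3 in column x3, so x3 enters.

x3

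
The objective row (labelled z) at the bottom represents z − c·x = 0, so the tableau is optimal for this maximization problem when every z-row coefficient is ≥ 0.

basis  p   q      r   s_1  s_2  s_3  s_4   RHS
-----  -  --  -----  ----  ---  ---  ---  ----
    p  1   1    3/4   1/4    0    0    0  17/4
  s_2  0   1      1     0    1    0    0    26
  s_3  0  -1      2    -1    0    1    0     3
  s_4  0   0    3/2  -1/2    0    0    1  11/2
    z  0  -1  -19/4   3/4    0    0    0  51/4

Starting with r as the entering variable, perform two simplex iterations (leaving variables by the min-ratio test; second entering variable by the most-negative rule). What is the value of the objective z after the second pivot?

303/11

Ratio test on column r — row 1: (17/4)/(3/4) = 17/3; row 2: 26/1 = 26; row 3: 3/2 = 3/2; row 4: (11/2)/(3/2) = 11/3. Minimum is 3/2 at row 3 (s_3 leaves); pivot element 2.
Pivot on row 3; the z-row RHS becomes 51/4 − (-19/4)·(3/2) = 159/8.
Next entering variable (most negative z-row entry -27/8): q.
Ratio test on column q — row 1: (25/8)/(11/8) = 25/11; row 2: (49/2)/(3/2) = 49/3; row 3: entry -1/2 ≤ 0; row 4: (13/4)/(3/4) = 13/3. Minimum is 25/11 at row 1 (p leaves); pivot element 11/8.
After the second pivot the z-row RHS is 159/8 − (-27/8)·(25/11) = 303/11.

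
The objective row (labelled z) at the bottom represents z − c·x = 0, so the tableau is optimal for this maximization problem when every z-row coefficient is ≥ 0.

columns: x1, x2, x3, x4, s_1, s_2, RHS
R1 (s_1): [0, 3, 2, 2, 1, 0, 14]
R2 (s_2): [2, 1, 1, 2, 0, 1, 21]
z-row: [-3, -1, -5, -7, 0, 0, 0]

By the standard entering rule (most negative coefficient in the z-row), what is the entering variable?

Negative z-row entries: x1: -3, x2: -1, x3: -5, x4: -7.
The most negative is -7 in column x4, so x4 enters.

x4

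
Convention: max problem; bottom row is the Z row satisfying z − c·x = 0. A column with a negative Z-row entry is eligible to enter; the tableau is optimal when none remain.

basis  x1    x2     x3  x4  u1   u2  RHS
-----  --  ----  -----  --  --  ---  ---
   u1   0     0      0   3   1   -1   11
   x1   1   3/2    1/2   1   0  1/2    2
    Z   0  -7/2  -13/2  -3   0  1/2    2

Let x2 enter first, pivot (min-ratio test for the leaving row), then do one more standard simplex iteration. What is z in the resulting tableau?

28

Ratio test on column x2 — row 1: entry 0 ≤ 0; row 2: 2/(3/2) = 4/3. Minimum is 4/3 at row 2 (x1 leaves); pivot element 3/2.
Pivot on row 2; the Z-row RHS becomes 2 − (-7/2)·(4/3) = 20/3.
Next entering variable (most negative Z-row entry -16/3): x3.
Ratio test on column x3 — row 1: entry 0 ≤ 0; row 2: (4/3)/(1/3) = 4. Minimum is 4 at row 2 (x2 leaves); pivot element 1/3.
After the second pivot the Z-row RHS is 20/3 − (-16/3)·4 = 28.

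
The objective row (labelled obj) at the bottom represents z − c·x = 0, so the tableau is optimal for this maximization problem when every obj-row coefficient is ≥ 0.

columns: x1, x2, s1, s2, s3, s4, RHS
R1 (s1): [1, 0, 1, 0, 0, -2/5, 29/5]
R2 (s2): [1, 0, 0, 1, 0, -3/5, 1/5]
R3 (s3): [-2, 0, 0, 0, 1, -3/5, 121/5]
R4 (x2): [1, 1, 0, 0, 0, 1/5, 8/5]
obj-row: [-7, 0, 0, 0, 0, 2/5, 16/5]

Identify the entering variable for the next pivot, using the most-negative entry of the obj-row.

Negative obj-row entries: x1: -7.
The most negative is -7 in column x1, so x1 enters.

x1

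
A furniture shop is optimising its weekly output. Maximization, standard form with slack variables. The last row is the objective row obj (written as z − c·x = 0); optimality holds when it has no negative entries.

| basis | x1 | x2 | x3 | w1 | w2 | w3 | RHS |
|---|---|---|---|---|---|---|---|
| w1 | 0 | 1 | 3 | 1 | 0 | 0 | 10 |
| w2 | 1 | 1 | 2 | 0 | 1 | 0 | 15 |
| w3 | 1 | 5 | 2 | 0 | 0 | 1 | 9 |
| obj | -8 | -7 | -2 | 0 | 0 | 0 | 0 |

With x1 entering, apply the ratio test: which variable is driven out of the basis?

Column x1 entries and ratios — w1: 0 ≤ 0, skip; w2: 15/1 = 15; w3: 9/1 = 9.
Smallest ratio is 9 in the row of w3, so w3 leaves.

w3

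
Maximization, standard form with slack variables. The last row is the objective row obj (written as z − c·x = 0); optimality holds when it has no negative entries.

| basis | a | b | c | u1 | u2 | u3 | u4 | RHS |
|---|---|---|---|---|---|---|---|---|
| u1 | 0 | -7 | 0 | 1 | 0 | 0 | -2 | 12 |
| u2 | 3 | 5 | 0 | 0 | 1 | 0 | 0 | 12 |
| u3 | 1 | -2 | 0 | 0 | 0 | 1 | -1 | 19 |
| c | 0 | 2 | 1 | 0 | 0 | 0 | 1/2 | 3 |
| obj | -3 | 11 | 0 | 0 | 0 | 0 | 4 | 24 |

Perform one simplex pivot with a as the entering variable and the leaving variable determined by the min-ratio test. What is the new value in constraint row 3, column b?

-11/3

Ratio test on column a — row 1: entry 0 ≤ 0; row 2: 12/3 = 4; row 3: 19/1 = 19; row 4: entry 0 ≤ 0. Minimum is 4 at row 2 (u2 leaves); pivot element 3.
Divide row 2 by 3; eliminate column a from the other rows.
Row 3 update in column b: -2 − 1·(5/3) = -11/3.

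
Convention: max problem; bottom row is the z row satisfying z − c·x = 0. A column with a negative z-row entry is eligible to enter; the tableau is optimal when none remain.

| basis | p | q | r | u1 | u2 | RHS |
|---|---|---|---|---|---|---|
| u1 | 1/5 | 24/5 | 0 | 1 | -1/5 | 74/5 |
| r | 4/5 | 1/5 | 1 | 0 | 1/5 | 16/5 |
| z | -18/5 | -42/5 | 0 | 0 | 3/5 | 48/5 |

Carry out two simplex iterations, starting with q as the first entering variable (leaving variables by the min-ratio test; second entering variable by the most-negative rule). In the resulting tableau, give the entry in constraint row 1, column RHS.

Ratio test on column q — row 1: (74/5)/(24/5) = 37/12; row 2: (16/5)/(1/5) = 16. Minimum is 37/12 at row 1 (u1 leaves); pivot element 24/5.
Divide row 1 by 24/5; eliminate column q from the other rows.
Second iteration: most negative z-row entry is -13/4 in column p, so p enters.
Ratio test on column p — row 1: (37/12)/(1/24) = 74; row 2: (31/12)/(19/24) = 62/19. Minimum is 62/19 at row 2 (r leaves); pivot element 19/24.
Divide row 2 by 19/24; eliminate column p from the other rows.
After both pivots, the entry at constraint row 1, column RHS is 56/19.

56/19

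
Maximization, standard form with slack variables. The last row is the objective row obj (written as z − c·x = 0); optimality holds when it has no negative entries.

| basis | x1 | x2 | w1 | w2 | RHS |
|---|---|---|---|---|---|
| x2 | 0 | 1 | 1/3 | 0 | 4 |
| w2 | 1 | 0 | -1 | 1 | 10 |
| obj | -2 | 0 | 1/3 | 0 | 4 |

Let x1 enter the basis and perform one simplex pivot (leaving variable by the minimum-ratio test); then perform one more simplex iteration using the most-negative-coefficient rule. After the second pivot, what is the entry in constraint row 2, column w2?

1

Ratio test on column x1 — row 1: entry 0 ≤ 0; row 2: 10/1 = 10. Minimum is 10 at row 2 (w2 leaves); pivot element 1.
Divide row 2 by 1; eliminate column x1 from the other rows.
Second iteration: most negative obj-row entry is -5/3 in column w1, so w1 enters.
Ratio test on column w1 — row 1: 4/(1/3) = 12; row 2: entry -1 ≤ 0. Minimum is 12 at row 1 (x2 leaves); pivot element 1/3.
Divide row 1 by 1/3; eliminate column w1 from the other rows.
After both pivots, the entry at constraint row 2, column w2 is 1.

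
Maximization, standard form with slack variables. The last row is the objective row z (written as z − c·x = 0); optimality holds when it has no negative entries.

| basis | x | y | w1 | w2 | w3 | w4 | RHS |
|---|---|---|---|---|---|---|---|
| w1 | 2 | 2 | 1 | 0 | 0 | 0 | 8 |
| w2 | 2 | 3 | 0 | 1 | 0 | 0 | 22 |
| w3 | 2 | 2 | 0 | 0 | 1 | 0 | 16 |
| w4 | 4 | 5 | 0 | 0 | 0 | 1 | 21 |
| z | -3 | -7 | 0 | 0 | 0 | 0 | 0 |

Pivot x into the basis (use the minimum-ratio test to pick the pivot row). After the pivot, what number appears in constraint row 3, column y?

Ratio test on column x — row 1: 8/2 = 4; row 2: 22/2 = 11; row 3: 16/2 = 8; row 4: 21/4 = 21/4. Minimum is 4 at row 1 (w1 leaves); pivot element 2.
Divide row 1 by 2; eliminate column x from the other rows.
Row 3 update in column y: 2 − 2·1 = 0.

0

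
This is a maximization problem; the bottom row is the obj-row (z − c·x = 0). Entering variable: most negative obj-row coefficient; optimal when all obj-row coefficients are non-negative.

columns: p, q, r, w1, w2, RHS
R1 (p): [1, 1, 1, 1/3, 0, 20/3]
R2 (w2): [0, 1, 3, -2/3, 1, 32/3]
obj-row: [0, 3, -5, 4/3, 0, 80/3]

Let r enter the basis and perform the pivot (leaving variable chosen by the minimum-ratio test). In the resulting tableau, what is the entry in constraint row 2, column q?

Ratio test on column r — row 1: (20/3)/1 = 20/3; row 2: (32/3)/3 = 32/9. Minimum is 32/9 at row 2 (w2 leaves); pivot element 3.
Divide row 2 by 3; eliminate column r from the other rows.
In the new row 2, the q entry is the old entry divided by the pivot: 1/3 = 1/3.

1/3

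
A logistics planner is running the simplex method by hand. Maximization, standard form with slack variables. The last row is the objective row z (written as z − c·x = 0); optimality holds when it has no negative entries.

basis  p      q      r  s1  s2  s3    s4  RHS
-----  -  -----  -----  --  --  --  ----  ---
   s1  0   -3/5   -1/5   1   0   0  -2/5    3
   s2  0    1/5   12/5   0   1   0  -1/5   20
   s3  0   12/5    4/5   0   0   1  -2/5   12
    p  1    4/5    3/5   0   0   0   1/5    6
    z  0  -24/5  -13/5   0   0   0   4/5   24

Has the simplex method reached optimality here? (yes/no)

no

The z-row has a negative entry -24/5 in column q, so it is not optimal.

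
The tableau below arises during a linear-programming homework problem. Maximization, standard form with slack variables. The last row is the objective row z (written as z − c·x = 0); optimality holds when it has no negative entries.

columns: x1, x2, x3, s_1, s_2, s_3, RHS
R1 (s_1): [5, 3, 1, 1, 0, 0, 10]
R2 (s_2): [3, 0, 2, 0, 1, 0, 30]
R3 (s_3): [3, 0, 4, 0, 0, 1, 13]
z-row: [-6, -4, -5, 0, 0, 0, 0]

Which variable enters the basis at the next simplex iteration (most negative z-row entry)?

x1

Negative z-row entries: x1: -6, x2: -4, x3: -5.
The most negative is -6 in column x1, so x1 enters.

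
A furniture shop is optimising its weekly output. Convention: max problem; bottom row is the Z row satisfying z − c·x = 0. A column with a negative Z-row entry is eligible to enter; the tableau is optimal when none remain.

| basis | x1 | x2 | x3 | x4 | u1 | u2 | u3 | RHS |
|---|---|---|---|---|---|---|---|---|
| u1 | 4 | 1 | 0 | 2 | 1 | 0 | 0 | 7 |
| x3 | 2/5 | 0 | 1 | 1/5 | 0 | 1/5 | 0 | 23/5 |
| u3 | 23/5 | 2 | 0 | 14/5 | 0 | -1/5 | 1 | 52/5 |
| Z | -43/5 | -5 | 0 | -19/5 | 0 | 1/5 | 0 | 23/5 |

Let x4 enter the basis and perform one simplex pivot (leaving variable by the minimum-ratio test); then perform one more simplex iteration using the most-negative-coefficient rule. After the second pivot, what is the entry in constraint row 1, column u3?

-5/6

Ratio test on column x4 — row 1: 7/2 = 7/2; row 2: (23/5)/(1/5) = 23; row 3: (52/5)/(14/5) = 26/7. Minimum is 7/2 at row 1 (u1 leaves); pivot element 2.
Divide row 1 by 2; eliminate column x4 from the other rows.
Second iteration: most negative Z-row entry is -31/10 in column x2, so x2 enters.
Ratio test on column x2 — row 1: (7/2)/(1/2) = 7; row 2: entry -1/10 ≤ 0; row 3: (3/5)/(3/5) = 1. Minimum is 1 at row 3 (u3 leaves); pivot element 3/5.
Divide row 3 by 3/5; eliminate column x2 from the other rows.
After both pivots, the entry at constraint row 1, column u3 is -5/6.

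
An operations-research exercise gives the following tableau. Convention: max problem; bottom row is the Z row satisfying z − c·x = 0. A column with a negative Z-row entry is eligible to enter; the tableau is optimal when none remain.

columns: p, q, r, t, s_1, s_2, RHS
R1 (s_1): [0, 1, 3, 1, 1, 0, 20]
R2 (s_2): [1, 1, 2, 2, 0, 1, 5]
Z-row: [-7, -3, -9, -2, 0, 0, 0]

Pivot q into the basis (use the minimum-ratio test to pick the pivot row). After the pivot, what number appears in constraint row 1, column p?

Ratio test on column q — row 1: 20/1 = 20; row 2: 5/1 = 5. Minimum is 5 at row 2 (s_2 leaves); pivot element 1.
Divide row 2 by 1; eliminate column q from the other rows.
Row 1 update in column p: 0 − 1·1 = -1.

-1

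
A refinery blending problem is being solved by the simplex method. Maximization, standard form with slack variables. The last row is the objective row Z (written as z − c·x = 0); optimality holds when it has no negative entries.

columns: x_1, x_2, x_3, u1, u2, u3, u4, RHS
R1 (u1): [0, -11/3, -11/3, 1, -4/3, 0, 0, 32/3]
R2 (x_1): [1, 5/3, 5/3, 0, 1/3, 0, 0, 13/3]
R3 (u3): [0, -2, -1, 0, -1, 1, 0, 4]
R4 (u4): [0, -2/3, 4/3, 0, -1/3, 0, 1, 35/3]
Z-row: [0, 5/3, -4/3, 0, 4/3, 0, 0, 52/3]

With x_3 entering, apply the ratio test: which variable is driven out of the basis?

x_1

Column x_3 entries and ratios — u1: -11/3 ≤ 0, skip; x_1: (13/3)/(5/3) = 13/5; u3: -1 ≤ 0, skip; u4: (35/3)/(4/3) = 35/4.
Smallest ratio is 13/5 in the row of x_1, so x_1 leaves.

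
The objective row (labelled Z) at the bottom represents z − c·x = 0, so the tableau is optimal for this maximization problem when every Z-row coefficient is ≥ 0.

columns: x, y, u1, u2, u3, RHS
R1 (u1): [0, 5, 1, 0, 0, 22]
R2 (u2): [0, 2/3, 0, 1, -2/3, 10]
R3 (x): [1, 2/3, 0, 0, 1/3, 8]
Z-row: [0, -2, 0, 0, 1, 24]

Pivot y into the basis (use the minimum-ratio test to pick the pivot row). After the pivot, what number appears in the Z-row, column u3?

1

Ratio test on column y — row 1: 22/5 = 22/5; row 2: 10/(2/3) = 15; row 3: 8/(2/3) = 12. Minimum is 22/5 at row 1 (u1 leaves); pivot element 5.
Divide row 1 by 5; eliminate column y from the other rows.
Z-row update in column u3: 1 − (-2)·0 = 1.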